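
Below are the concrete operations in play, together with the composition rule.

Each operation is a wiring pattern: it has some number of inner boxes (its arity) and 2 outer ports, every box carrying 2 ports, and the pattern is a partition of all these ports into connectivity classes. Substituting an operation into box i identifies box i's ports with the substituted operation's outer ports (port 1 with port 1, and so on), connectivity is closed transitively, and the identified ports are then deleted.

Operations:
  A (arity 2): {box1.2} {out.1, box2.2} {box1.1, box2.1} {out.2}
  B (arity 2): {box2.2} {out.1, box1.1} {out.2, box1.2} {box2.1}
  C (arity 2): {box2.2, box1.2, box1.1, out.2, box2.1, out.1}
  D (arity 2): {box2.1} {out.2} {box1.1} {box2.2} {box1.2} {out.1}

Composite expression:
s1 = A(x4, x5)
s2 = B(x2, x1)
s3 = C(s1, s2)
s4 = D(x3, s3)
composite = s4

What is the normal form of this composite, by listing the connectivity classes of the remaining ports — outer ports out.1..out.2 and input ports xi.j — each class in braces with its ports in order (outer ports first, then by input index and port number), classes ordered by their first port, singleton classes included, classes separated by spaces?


After gluing at D, chains via deleted ports link the x-ports.
composing A on (x4, x5), with out.j its own outer ports: {out.1, x5.2} {out.2} {x4.1, x5.1} {x4.2}
composing B on (x2, x1), with out.j its own outer ports: {out.1, x2.1} {out.2, x2.2} {x1.1} {x1.2}
composing C on (x4, x5, x2, x1), with out.j its own outer ports: {out.1, out.2, x2.1, x2.2, x5.2} {x1.1} {x1.2} {x4.1, x5.1} {x4.2}
composing D on (x3, x4, x5, x2, x1), with out.j its own outer ports: {out.1} {out.2} {x1.1} {x1.2} {x2.1, x2.2, x5.2} {x3.1} {x3.2} {x4.1, x5.1} {x4.2}

{out.1} {out.2} {x1.1} {x1.2} {x2.1, x2.2, x5.2} {x3.1} {x3.2} {x4.1, x5.1} {x4.2}


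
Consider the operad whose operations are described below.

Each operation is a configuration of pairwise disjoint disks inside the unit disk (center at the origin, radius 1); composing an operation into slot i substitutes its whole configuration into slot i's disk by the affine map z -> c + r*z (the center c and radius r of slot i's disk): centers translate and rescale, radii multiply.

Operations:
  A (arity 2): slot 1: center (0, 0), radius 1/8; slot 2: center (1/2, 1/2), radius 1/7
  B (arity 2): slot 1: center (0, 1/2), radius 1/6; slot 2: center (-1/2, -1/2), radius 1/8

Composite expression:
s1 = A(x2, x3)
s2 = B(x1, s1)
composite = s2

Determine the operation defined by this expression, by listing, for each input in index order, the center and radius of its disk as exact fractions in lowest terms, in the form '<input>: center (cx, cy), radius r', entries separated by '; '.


Only the slot chain above each x matters under B; compose those maps.
for x1, the 1-step affine chain lands on center (0, 1/2), radius 1/6
for x2, the 2-step affine chain lands on center (-1/2, -1/2), radius 1/64
for x3, the 2-step affine chain lands on center (-7/16, -7/16), radius 1/56

x1: center (0, 1/2), radius 1/6; x2: center (-1/2, -1/2), radius 1/64; x3: center (-7/16, -7/16), radius 1/56


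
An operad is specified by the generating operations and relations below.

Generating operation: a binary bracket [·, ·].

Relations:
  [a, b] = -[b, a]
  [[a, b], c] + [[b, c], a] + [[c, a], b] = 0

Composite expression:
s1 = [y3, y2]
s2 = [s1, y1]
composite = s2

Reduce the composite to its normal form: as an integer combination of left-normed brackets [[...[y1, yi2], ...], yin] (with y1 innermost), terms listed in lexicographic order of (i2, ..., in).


Antisymmetry and Jacobi reduce to y1-anchored left-normed brackets.
Composite bracket: [[y3, y2], y1]
Applying ab - ba throughout gives 4 signed words (2^2 = 4).
The y1-initial words carry the normal form:
  the word y1y2y3 carries sign +1 and contributes +[[y1, y2], y3]
  the word y1y3y2 carries sign -1 and contributes -[[y1, y3], y2]

[[y1, y2], y3] - [[y1, y3], y2]


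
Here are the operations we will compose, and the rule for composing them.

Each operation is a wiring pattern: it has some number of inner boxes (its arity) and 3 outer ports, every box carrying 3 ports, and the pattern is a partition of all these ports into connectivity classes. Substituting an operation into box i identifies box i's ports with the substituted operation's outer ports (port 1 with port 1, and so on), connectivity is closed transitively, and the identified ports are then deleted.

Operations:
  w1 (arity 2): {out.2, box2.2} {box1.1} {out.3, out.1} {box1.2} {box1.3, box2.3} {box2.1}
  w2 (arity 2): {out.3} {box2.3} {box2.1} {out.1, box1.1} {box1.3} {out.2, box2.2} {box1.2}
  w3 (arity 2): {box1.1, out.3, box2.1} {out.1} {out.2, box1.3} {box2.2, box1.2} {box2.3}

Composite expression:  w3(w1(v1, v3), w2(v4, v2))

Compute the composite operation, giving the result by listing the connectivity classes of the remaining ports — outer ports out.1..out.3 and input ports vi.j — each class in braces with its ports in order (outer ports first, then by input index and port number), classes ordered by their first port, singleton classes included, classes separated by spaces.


{out.1} {out.2, out.3, v4.1} {v1.1} {v1.2} {v1.3, v3.3} {v2.1} {v2.2, v3.2} {v2.3} {v3.1} {v4.2} {v4.3}


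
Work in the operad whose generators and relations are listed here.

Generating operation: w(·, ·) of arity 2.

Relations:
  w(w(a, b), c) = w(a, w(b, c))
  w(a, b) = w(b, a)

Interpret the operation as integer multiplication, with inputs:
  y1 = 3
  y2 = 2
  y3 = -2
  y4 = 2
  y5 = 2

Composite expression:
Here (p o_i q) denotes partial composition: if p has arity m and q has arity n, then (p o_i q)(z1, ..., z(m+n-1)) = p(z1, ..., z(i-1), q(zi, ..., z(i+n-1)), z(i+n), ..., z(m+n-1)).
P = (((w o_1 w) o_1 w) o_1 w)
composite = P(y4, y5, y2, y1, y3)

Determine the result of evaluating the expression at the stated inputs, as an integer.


w(y4, y5) = 4
w(w(y4, y5), y2) = 8
w(w(w(y4, y5), y2), y1) = 24
w(w(w(w(y4, y5), y2), y1), y3) = -48

-48


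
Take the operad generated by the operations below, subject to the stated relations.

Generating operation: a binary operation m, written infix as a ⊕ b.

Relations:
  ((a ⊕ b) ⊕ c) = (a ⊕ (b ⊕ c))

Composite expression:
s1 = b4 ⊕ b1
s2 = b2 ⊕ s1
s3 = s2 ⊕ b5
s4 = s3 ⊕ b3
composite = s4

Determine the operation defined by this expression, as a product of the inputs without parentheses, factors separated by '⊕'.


b2 ⊕ b4 ⊕ b1 ⊕ b5 ⊕ b3

Associativity of m dissolves the nesting; only the b-input order survives.
(b4 ⊕ b1) spells out as b4 ⊕ b1
(b2 ⊕ (b4 ⊕ b1)) spells out as b2 ⊕ b4 ⊕ b1
((b2 ⊕ (b4 ⊕ b1)) ⊕ b5) spells out as b2 ⊕ b4 ⊕ b1 ⊕ b5
(((b2 ⊕ (b4 ⊕ b1)) ⊕ b5) ⊕ b3) spells out as b2 ⊕ b4 ⊕ b1 ⊕ b5 ⊕ b3


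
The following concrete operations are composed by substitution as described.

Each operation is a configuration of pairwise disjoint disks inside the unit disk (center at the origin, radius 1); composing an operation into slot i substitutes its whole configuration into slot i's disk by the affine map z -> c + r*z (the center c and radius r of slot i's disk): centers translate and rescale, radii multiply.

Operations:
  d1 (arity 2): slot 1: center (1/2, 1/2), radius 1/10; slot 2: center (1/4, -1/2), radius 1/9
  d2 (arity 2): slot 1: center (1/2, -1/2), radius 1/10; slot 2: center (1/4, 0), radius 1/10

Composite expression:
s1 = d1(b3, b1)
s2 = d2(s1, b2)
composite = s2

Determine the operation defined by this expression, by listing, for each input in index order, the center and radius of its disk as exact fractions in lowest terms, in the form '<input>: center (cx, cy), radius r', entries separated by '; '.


b1: center (21/40, -11/20), radius 1/90; b2: center (1/4, 0), radius 1/10; b3: center (11/20, -9/20), radius 1/100

Each b-disk chains the slot maps above it in d2; radii multiply.
b3 passes through 2 substitutions, ending at center (11/20, -9/20), radius 1/100
b1 passes through 2 substitutions, ending at center (21/40, -11/20), radius 1/90
b2 passes through 1 substitution, ending at center (1/4, 0), radius 1/10


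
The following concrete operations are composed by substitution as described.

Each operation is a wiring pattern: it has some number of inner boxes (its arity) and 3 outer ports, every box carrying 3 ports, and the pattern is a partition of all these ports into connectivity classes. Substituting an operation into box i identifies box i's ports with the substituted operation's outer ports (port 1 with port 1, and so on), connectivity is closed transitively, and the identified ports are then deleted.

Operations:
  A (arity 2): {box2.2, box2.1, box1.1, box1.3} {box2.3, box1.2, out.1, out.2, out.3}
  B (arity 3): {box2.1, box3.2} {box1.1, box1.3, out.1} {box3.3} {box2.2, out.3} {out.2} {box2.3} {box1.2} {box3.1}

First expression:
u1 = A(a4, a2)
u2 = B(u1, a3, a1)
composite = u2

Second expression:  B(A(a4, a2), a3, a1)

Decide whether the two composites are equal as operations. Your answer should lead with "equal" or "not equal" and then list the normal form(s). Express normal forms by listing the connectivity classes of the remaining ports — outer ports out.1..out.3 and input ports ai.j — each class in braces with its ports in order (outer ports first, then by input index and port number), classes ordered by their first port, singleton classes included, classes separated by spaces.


The first composite normalizes to {out.1, a2.3, a4.2} {out.2} {out.3, a3.2} {a1.1} {a1.2, a3.1} {a1.3} {a2.1, a2.2, a4.1, a4.3} {a3.3}
The second composite normalizes to {out.1, a2.3, a4.2} {out.2} {out.3, a3.2} {a1.1} {a1.2, a3.1} {a1.3} {a2.1, a2.2, a4.1, a4.3} {a3.3}
Both agree, so they are equal.

equal; both compose to {out.1, a2.3, a4.2} {out.2} {out.3, a3.2} {a1.1} {a1.2, a3.1} {a1.3} {a2.1, a2.2, a4.1, a4.3} {a3.3}


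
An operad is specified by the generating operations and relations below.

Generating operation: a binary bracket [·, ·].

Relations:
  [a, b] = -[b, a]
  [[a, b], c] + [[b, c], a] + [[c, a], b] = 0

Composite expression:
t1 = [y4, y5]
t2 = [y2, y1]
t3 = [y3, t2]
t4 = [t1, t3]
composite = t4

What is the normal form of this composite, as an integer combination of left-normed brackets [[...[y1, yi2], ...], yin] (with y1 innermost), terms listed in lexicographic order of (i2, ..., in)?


-[[[[y1, y2], y3], y4], y5] + [[[[y1, y2], y3], y5], y4]


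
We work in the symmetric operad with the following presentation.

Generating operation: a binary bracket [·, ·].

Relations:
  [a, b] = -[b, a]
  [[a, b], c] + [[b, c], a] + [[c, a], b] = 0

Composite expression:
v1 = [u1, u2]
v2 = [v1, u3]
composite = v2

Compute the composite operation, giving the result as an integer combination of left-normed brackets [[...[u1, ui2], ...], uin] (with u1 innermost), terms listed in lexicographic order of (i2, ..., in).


[[u1, u2], u3]

In the tensor algebra, words opening u1 carry the u1-anchored form.
Composite bracket: [[u1, u2], u3]
Expanding via [a, b] = ab - ba: 4 signed words (2^2 = 4).
Keep just the words that open with u1:
  from u1u2u3, sign +1: term +[[u1, u2], u3]


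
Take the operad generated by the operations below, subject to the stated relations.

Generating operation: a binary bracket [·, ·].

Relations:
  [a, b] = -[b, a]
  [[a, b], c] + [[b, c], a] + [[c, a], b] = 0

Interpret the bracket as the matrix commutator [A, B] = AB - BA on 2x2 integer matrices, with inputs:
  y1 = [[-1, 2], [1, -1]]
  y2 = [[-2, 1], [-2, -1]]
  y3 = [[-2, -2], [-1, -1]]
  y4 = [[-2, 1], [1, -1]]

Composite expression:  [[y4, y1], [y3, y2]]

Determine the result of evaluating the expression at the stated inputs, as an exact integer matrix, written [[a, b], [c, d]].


[y4, y1] = [[-1, -2], [1, 1]]
[y3, y2] = [[5, -3], [-1, -5]]
[[y4, y1], [y3, y2]] = [[5, 26], [8, -5]]

[[5, 26], [8, -5]]


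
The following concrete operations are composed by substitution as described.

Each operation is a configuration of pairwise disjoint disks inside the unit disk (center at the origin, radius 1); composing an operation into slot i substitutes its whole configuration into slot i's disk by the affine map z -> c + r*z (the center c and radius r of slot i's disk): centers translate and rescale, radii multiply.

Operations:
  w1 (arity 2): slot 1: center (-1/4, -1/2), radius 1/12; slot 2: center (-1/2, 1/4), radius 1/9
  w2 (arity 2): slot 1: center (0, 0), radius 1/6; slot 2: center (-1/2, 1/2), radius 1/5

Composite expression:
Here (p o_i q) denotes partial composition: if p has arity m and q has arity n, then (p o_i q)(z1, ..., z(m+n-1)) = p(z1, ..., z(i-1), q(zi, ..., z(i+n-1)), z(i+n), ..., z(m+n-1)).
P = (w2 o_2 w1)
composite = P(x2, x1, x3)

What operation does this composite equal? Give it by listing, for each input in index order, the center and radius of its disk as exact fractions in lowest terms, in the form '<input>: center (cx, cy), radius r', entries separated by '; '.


x1: center (-11/20, 2/5), radius 1/60; x2: center (0, 0), radius 1/6; x3: center (-3/5, 11/20), radius 1/45

Follow each x-input down from w2: c' goes to c + r*c', radius to r*r'.
tracing x2 down its 1-map path: center (0, 0), radius 1/6
tracing x1 down its 2-map path: center (-11/20, 2/5), radius 1/60
tracing x3 down its 2-map path: center (-3/5, 11/20), radius 1/45


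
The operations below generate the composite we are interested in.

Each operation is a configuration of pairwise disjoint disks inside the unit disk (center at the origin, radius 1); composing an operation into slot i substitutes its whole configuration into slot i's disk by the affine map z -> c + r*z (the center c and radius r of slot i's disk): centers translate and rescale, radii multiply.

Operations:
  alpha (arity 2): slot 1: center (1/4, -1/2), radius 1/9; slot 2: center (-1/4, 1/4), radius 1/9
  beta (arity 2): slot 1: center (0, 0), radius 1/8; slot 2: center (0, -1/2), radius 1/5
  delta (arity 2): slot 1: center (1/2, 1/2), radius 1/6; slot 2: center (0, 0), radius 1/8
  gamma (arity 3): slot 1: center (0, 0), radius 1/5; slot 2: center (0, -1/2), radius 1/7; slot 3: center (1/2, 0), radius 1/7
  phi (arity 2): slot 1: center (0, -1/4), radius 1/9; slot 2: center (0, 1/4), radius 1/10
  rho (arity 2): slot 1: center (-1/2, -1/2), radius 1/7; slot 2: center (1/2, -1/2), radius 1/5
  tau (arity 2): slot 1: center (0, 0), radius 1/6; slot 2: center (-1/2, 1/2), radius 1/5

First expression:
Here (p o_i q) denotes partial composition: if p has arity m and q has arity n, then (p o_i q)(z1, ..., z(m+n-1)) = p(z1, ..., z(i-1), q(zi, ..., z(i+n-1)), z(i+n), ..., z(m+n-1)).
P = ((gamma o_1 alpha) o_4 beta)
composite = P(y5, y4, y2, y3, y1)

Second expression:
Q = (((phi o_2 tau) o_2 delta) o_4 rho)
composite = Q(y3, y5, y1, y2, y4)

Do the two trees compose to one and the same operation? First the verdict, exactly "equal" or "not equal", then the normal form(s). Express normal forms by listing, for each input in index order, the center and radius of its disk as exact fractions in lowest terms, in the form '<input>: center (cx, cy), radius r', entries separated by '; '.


not equal; the first gives y1: center (1/2, -1/14), radius 1/35; y2: center (0, -1/2), radius 1/7; y3: center (1/2, 0), radius 1/56; y4: center (-1/20, 1/20), radius 1/45; y5: center (1/20, -1/10), radius 1/45 and the second y1: center (0, 1/4), radius 1/480; y2: center (-3/50, 29/100), radius 1/350; y3: center (0, -1/4), radius 1/9; y4: center (-1/25, 29/100), radius 1/250; y5: center (1/120, 31/120), radius 1/360

Reducing the first expression gives y1: center (1/2, -1/14), radius 1/35; y2: center (0, -1/2), radius 1/7; y3: center (1/2, 0), radius 1/56; y4: center (-1/20, 1/20), radius 1/45; y5: center (1/20, -1/10), radius 1/45
Reducing the second expression gives y1: center (0, 1/4), radius 1/480; y2: center (-3/50, 29/100), radius 1/350; y3: center (0, -1/4), radius 1/9; y4: center (-1/25, 29/100), radius 1/250; y5: center (1/120, 31/120), radius 1/360
The normal forms differ: not equal.


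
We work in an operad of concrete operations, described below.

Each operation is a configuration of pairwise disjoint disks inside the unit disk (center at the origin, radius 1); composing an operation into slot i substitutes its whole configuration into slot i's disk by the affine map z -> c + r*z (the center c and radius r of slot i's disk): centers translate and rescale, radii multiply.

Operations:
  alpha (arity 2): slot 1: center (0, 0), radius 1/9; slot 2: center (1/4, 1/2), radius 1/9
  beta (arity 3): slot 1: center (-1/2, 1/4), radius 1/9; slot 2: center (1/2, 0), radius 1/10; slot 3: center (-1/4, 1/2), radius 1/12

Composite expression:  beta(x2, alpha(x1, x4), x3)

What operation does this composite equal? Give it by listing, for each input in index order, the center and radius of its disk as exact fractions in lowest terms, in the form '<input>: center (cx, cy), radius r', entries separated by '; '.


x1: center (1/2, 0), radius 1/90; x2: center (-1/2, 1/4), radius 1/9; x3: center (-1/4, 1/2), radius 1/12; x4: center (21/40, 1/20), radius 1/90

Only the slot chain above each x matters under beta; compose those maps.
for x2, the 1-step affine chain lands on center (-1/2, 1/4), radius 1/9
for x1, the 2-step affine chain lands on center (1/2, 0), radius 1/90
for x4, the 2-step affine chain lands on center (21/40, 1/20), radius 1/90
for x3, the 1-step affine chain lands on center (-1/4, 1/2), radius 1/12


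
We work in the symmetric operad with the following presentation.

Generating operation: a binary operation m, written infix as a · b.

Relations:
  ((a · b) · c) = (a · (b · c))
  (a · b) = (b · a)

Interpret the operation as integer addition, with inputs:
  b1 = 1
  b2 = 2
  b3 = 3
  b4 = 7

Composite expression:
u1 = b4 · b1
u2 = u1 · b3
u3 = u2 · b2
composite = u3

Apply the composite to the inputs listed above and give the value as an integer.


13

(b4 · b1) = 8
((b4 · b1) · b3) = 11
(((b4 · b1) · b3) · b2) = 13


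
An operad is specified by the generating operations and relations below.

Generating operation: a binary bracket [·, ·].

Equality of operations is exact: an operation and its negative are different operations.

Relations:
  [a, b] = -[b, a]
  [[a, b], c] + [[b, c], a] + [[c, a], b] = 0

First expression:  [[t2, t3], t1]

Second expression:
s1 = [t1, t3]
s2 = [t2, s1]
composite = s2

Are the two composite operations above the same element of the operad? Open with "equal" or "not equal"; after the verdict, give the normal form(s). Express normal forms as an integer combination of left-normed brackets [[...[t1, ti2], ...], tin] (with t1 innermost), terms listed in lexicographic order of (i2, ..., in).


not equal: they reduce to -[[t1, t2], t3] + [[t1, t3], t2] and -[[t1, t3], t2]

Reducing the first expression gives -[[t1, t2], t3] + [[t1, t3], t2]
Reducing the second expression gives -[[t1, t3], t2]
Different reductions; not equal.


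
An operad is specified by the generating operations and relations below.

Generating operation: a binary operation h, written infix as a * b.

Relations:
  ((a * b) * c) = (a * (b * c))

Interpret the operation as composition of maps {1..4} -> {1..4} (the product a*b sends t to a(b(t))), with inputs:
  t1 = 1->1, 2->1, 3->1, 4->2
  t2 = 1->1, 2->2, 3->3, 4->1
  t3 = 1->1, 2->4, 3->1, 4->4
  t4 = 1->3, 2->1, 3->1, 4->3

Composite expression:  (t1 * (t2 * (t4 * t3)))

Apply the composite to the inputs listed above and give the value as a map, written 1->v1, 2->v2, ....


(t4 * t3) = 1->3, 2->3, 3->3, 4->3
(t2 * (t4 * t3)) = 1->3, 2->3, 3->3, 4->3
(t1 * (t2 * (t4 * t3))) = 1->1, 2->1, 3->1, 4->1

1->1, 2->1, 3->1, 4->1


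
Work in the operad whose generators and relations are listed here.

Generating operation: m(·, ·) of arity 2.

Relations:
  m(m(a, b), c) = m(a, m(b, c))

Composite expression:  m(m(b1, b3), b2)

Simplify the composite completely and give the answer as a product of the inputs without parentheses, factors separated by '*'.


Under associativity of m, the answer is the b's in reading order.
m(b1, b3) linearizes to b1 * b3
m(m(b1, b3), b2) linearizes to b1 * b3 * b2

b1 * b3 * b2


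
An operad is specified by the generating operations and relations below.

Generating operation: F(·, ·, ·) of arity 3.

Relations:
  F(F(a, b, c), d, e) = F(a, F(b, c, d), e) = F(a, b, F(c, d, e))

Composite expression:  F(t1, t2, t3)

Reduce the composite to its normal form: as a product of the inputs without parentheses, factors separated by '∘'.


t1 ∘ t2 ∘ t3

Key point: F is associative — brackets drop, the t-order remains.
F(t1, t2, t3) collapses to t1 ∘ t2 ∘ t3


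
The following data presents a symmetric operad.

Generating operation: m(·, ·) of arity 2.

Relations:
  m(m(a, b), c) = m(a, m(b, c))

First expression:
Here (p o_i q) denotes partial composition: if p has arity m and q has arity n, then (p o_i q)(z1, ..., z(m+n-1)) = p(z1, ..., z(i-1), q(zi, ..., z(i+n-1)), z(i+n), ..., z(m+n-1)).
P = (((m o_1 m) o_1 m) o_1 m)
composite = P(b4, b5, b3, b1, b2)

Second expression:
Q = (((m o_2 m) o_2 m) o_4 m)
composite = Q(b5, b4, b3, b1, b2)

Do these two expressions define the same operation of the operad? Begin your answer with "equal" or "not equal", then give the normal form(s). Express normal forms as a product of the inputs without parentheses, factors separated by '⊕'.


Normal form of the first expression: b4 ⊕ b5 ⊕ b3 ⊕ b1 ⊕ b2
Normal form of the second expression: b5 ⊕ b4 ⊕ b3 ⊕ b1 ⊕ b2
They disagree, so not equal.

not equal; first: b4 ⊕ b5 ⊕ b3 ⊕ b1 ⊕ b2; second: b5 ⊕ b4 ⊕ b3 ⊕ b1 ⊕ b2


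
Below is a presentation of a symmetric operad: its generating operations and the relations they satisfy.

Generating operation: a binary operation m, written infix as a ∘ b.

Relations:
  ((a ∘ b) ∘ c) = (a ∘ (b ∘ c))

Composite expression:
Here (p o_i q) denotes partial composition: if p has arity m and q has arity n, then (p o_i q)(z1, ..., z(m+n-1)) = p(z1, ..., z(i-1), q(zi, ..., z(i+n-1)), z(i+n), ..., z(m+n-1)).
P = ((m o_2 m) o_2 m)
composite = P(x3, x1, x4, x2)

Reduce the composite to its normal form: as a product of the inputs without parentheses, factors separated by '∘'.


x3 ∘ x1 ∘ x4 ∘ x2


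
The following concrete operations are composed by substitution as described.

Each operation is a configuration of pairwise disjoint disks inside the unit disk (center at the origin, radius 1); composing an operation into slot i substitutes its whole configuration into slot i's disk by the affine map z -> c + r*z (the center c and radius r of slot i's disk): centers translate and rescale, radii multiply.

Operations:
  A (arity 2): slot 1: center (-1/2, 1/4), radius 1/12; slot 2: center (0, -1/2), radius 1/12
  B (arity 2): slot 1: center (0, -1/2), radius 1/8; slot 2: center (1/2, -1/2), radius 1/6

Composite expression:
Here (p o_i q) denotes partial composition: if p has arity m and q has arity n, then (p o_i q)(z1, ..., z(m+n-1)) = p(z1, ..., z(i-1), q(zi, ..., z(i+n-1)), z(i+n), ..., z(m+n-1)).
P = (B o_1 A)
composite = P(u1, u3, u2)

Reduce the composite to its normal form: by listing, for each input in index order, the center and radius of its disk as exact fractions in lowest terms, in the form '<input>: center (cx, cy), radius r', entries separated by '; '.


u1: center (-1/16, -15/32), radius 1/96; u2: center (1/2, -1/2), radius 1/6; u3: center (0, -9/16), radius 1/96


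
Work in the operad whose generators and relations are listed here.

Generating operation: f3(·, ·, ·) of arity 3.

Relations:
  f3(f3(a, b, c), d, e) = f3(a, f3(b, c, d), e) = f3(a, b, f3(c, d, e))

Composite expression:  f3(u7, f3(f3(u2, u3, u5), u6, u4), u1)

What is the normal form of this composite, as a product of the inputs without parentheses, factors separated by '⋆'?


Key point: f3 is associative — brackets drop, the u-order remains.
f3(u2, u3, u5) linearizes to u2 ⋆ u3 ⋆ u5
f3(f3(u2, u3, u5), u6, u4) linearizes to u2 ⋆ u3 ⋆ u5 ⋆ u6 ⋆ u4
f3(u7, f3(f3(u2, u3, u5), u6, u4), u1) linearizes to u7 ⋆ u2 ⋆ u3 ⋆ u5 ⋆ u6 ⋆ u4 ⋆ u1

u7 ⋆ u2 ⋆ u3 ⋆ u5 ⋆ u6 ⋆ u4 ⋆ u1


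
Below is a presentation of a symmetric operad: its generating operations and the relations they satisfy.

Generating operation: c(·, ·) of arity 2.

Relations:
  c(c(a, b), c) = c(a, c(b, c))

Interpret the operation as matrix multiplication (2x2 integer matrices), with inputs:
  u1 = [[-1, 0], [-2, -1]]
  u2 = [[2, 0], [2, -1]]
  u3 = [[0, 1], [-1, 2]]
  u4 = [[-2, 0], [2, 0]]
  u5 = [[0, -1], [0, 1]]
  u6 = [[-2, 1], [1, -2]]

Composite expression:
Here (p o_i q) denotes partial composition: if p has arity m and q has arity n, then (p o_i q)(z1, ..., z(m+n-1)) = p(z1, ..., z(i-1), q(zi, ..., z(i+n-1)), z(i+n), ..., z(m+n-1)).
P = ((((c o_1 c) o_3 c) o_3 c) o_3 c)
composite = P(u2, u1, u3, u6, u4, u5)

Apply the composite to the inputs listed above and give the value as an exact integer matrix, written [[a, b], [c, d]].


[[0, -12], [0, 18]]

c(u2, u1) = [[-2, 0], [0, 1]]
c(u3, u6) = [[1, -2], [4, -5]]
c(c(u3, u6), u4) = [[-6, 0], [-18, 0]]
c(c(c(u3, u6), u4), u5) = [[0, 6], [0, 18]]
c(c(u2, u1), c(c(c(u3, u6), u4), u5)) = [[0, -12], [0, 18]]


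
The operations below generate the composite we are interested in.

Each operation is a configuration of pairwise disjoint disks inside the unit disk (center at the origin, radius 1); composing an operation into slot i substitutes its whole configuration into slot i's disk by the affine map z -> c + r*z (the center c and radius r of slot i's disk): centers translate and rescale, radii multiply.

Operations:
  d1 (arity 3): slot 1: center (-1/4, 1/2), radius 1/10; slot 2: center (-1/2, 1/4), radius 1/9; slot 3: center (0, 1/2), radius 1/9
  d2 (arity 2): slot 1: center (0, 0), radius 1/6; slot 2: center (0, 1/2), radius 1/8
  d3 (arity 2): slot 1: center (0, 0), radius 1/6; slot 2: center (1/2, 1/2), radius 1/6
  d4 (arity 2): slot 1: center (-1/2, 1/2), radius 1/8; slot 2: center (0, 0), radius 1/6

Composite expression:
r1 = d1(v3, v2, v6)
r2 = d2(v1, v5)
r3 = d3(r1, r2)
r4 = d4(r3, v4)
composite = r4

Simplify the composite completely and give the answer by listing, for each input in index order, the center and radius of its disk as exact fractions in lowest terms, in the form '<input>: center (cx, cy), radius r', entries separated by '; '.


v1: center (-7/16, 9/16), radius 1/288; v2: center (-49/96, 97/192), radius 1/432; v3: center (-97/192, 49/96), radius 1/480; v4: center (0, 0), radius 1/6; v5: center (-7/16, 55/96), radius 1/384; v6: center (-1/2, 49/96), radius 1/432

Each v-disk chains the slot maps above it in d4; radii multiply.
tracing v3 down its 3-map path: center (-97/192, 49/96), radius 1/480
tracing v2 down its 3-map path: center (-49/96, 97/192), radius 1/432
tracing v6 down its 3-map path: center (-1/2, 49/96), radius 1/432
tracing v1 down its 3-map path: center (-7/16, 9/16), radius 1/288
tracing v5 down its 3-map path: center (-7/16, 55/96), radius 1/384
tracing v4 down its 1-map path: center (0, 0), radius 1/6


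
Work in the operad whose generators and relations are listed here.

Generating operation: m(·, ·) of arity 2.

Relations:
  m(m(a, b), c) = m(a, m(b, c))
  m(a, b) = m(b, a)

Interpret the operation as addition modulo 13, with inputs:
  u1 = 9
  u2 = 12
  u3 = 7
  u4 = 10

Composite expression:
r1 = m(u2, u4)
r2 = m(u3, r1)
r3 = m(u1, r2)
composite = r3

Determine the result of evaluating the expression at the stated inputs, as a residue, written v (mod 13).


12 (mod 13)

m(u2, u4) = 9
m(u3, m(u2, u4)) = 3
m(u1, m(u3, m(u2, u4))) = 12


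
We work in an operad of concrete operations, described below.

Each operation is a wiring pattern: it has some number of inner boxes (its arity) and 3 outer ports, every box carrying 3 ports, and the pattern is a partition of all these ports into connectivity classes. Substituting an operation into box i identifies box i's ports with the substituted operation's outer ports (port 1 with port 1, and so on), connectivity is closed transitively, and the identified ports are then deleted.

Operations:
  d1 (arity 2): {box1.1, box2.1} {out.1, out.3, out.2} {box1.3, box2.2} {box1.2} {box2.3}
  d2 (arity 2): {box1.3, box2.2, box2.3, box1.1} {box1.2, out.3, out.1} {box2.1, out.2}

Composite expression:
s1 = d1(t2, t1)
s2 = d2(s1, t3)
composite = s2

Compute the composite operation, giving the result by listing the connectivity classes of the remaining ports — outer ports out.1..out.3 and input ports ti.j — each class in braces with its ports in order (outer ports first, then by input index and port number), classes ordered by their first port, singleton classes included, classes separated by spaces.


{out.1, out.3, t3.2, t3.3} {out.2, t3.1} {t1.1, t2.1} {t1.2, t2.3} {t1.3} {t2.2}

Treat the ports identified at d2 as solder joints: merge, then drop.
d1 over (t2, t1) gives {out.1, out.2, out.3} {t1.1, t2.1} {t1.2, t2.3} {t1.3} {t2.2}, out.j being that stage's outer ports
d2 over (t2, t1, t3) gives {out.1, out.3, t3.2, t3.3} {out.2, t3.1} {t1.1, t2.1} {t1.2, t2.3} {t1.3} {t2.2}, out.j being that stage's outer ports


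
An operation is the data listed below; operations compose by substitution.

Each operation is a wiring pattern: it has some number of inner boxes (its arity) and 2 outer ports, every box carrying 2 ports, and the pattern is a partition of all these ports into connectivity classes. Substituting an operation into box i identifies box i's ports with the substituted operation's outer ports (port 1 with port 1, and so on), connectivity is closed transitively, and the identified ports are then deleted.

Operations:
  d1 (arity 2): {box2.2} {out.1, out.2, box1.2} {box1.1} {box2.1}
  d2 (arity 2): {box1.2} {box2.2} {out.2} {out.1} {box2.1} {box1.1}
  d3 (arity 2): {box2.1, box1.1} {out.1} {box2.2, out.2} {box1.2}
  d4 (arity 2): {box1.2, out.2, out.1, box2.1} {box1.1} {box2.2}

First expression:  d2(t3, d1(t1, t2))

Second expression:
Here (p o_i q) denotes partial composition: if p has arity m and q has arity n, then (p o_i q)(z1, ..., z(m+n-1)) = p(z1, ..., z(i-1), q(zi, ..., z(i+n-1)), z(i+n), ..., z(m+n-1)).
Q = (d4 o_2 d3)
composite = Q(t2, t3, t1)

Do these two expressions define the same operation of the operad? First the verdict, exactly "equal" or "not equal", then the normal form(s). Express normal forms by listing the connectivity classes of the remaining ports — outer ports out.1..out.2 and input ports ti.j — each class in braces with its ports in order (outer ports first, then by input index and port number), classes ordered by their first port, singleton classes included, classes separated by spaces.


not equal; the first gives {out.1} {out.2} {t1.1} {t1.2} {t2.1} {t2.2} {t3.1} {t3.2} and the second {out.1, out.2, t2.2} {t1.1, t3.1} {t1.2} {t2.1} {t3.2}

The first expression, normalized: {out.1} {out.2} {t1.1} {t1.2} {t2.1} {t2.2} {t3.1} {t3.2}
The second expression, normalized: {out.1, out.2, t2.2} {t1.1, t3.1} {t1.2} {t2.1} {t3.2}
The forms do not match — not equal.


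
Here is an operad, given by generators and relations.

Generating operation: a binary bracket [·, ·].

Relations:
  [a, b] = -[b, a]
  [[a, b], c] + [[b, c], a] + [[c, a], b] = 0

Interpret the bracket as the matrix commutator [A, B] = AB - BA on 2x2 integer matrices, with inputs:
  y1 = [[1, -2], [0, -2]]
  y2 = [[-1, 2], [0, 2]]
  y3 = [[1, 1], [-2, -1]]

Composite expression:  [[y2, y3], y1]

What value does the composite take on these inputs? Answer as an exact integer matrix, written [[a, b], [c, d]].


[[-12, 37], [-18, 12]]

[y2, y3] = [[-4, -7], [-6, 4]]
[[y2, y3], y1] = [[-12, 37], [-18, 12]]


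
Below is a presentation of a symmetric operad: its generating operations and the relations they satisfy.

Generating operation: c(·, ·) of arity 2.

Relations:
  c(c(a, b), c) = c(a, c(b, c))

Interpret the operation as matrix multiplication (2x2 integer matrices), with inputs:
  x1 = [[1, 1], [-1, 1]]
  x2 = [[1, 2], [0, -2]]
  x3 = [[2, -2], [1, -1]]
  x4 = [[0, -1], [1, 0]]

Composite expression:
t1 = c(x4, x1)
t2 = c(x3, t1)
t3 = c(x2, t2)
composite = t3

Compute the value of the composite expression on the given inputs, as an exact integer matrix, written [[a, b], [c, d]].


[[0, -8], [0, 4]]

c(x4, x1) = [[1, -1], [1, 1]]
c(x3, c(x4, x1)) = [[0, -4], [0, -2]]
c(x2, c(x3, c(x4, x1))) = [[0, -8], [0, 4]]


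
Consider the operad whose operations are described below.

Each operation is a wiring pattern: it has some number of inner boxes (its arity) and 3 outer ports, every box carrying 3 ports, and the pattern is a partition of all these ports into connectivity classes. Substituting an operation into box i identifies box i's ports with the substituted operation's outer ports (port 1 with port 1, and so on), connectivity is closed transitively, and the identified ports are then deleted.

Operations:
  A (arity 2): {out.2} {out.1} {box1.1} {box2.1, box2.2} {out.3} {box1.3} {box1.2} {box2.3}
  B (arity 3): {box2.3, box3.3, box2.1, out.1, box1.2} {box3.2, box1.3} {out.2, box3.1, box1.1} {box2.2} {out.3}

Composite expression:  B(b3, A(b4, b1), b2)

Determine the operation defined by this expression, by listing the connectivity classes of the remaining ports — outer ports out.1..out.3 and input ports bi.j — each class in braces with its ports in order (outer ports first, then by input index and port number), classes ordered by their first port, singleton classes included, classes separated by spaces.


Connectivity passes through glued B-boundaries; trace each wire chain.
after A, the pattern on (b4, b1) reads {out.1} {out.2} {out.3} {b1.1, b1.2} {b1.3} {b4.1} {b4.2} {b4.3} (out.j = its outer ports)
after B, the pattern on (b3, b4, b1, b2) reads {out.1, b2.3, b3.2} {out.2, b2.1, b3.1} {out.3} {b1.1, b1.2} {b1.3} {b2.2, b3.3} {b4.1} {b4.2} {b4.3} (out.j = its outer ports)

{out.1, b2.3, b3.2} {out.2, b2.1, b3.1} {out.3} {b1.1, b1.2} {b1.3} {b2.2, b3.3} {b4.1} {b4.2} {b4.3}


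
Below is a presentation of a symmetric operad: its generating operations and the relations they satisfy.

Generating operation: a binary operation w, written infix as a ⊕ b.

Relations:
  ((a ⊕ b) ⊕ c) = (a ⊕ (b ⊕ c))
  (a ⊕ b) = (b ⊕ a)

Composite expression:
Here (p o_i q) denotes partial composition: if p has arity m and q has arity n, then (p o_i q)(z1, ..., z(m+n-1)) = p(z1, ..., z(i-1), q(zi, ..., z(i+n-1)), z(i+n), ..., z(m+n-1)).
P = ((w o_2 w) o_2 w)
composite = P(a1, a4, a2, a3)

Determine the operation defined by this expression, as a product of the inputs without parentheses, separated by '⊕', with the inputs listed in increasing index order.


With w associative and commutative, the a-input set is all that matters.
(a4 ⊕ a2) flattens to a4 ⊕ a2
((a4 ⊕ a2) ⊕ a3) flattens to a4 ⊕ a2 ⊕ a3
(a1 ⊕ ((a4 ⊕ a2) ⊕ a3)) flattens to a1 ⊕ a4 ⊕ a2 ⊕ a3
sorting the factors by input index: a1 ⊕ a2 ⊕ a3 ⊕ a4

a1 ⊕ a2 ⊕ a3 ⊕ a4


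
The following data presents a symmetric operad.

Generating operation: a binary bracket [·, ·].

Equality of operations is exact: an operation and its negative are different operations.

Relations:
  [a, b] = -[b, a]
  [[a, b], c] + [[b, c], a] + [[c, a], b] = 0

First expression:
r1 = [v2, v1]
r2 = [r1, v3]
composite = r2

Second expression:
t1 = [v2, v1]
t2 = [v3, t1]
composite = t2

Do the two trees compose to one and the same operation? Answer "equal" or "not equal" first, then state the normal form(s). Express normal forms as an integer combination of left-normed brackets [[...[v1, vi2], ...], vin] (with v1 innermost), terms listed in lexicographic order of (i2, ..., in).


not equal: they reduce to -[[v1, v2], v3] and [[v1, v2], v3]

The first expression, normalized: -[[v1, v2], v3]
The second expression, normalized: [[v1, v2], v3]
The normal forms differ: not equal.


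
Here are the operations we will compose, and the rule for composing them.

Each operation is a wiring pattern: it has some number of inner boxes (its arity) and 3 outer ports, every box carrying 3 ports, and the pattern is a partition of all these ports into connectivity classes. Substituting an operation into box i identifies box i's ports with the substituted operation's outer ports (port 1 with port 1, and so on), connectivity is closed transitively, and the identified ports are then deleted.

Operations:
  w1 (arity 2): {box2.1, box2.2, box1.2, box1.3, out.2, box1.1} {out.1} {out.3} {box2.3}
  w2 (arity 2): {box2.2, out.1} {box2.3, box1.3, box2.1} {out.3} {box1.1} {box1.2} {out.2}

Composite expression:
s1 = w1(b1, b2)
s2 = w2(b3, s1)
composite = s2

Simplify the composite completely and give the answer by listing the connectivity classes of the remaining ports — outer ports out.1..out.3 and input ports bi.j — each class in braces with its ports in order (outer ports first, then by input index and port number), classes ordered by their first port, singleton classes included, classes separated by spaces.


{out.1, b1.1, b1.2, b1.3, b2.1, b2.2} {out.2} {out.3} {b2.3} {b3.1} {b3.2} {b3.3}

Treat the ports identified at w2 as solder joints: merge, then drop.
w1 over (b1, b2) gives {out.1} {out.2, b1.1, b1.2, b1.3, b2.1, b2.2} {out.3} {b2.3}, out.j being that stage's outer ports
w2 over (b3, b1, b2) gives {out.1, b1.1, b1.2, b1.3, b2.1, b2.2} {out.2} {out.3} {b2.3} {b3.1} {b3.2} {b3.3}, out.j being that stage's outer ports


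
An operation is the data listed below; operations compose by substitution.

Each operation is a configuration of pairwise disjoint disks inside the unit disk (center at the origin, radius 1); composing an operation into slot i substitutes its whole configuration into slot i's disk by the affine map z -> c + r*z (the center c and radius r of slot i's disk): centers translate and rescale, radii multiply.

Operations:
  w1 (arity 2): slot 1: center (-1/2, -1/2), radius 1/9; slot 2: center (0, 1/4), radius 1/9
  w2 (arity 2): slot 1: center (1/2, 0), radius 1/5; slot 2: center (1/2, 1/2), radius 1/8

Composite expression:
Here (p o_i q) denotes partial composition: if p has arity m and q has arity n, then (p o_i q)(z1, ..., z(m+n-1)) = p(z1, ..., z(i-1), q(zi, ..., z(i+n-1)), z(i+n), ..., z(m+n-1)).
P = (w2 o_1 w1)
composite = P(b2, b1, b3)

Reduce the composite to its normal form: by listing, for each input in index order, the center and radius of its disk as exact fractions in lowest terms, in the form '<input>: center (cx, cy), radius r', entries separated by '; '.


Affine substitution under w2: radii multiply and b-centers shift.
b2 passes through 2 substitutions, ending at center (2/5, -1/10), radius 1/45
b1 passes through 2 substitutions, ending at center (1/2, 1/20), radius 1/45
b3 passes through 1 substitution, ending at center (1/2, 1/2), radius 1/8

b1: center (1/2, 1/20), radius 1/45; b2: center (2/5, -1/10), radius 1/45; b3: center (1/2, 1/2), radius 1/8


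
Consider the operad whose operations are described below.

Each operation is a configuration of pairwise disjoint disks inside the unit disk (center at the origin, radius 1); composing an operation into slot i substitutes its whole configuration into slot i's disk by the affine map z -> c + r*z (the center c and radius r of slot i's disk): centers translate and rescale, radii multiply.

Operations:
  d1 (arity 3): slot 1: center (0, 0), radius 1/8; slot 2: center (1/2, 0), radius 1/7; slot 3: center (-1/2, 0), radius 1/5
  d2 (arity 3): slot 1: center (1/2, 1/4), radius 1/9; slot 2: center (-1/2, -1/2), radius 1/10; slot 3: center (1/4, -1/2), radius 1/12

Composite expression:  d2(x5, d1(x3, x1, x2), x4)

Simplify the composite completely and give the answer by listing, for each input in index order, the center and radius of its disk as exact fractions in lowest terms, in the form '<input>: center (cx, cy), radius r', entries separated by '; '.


x1: center (-9/20, -1/2), radius 1/70; x2: center (-11/20, -1/2), radius 1/50; x3: center (-1/2, -1/2), radius 1/80; x4: center (1/4, -1/2), radius 1/12; x5: center (1/2, 1/4), radius 1/9

Only the slot chain above each x matters under d2; compose those maps.
for x5, the 1-step affine chain lands on center (1/2, 1/4), radius 1/9
for x3, the 2-step affine chain lands on center (-1/2, -1/2), radius 1/80
for x1, the 2-step affine chain lands on center (-9/20, -1/2), radius 1/70
for x2, the 2-step affine chain lands on center (-11/20, -1/2), radius 1/50
for x4, the 1-step affine chain lands on center (1/4, -1/2), radius 1/12
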